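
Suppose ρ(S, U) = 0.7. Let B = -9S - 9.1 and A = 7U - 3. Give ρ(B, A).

ρ(B, A) = -0.7

Linear rescalings preserve |correlation|; the slopes -9 and 7 have opposite signs, so the correlation flips sign: ρ(B, A) = −ρ(S, U) = -0.7.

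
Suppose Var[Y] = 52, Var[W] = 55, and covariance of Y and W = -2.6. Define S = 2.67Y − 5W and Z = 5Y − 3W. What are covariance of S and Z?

By bilinearity, covariance of S and Z = ac·Var[Y] + bd·Var[W] + (ad+bc)·covariance of Y and W, with a=2.67, b=-5, c=5, d=-3.
ac·Var[Y] = 2.67·5·52 = 694.2
bd·Var[W] = (-5)·(-3)·55 = 825
(ad+bc)·covariance of Y and W = (-33.01)·(-2.6) = 85.826
covariance of S and Z = 694.2 + 825 + 85.826 = 1605.026.

covariance of S and Z = 1605.026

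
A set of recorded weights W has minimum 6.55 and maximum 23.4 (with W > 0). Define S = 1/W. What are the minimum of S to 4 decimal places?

1/W is decreasing on this domain, so min(S) comes from max(W) = 23.4: min(S) = 1/(23.4) ≈ 0.0427.

min(S) = 0.0427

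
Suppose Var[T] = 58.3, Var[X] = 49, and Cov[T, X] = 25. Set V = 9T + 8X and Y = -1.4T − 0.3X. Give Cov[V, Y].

By bilinearity, Cov[V, Y] = ac·Var[T] + bd·Var[X] + (ad+bc)·Cov[T, X], with a=9, b=8, c=-1.4, d=-0.3.
ac·Var[T] = 9·(-1.4)·58.3 = -734.58
bd·Var[X] = 8·(-0.3)·49 = -117.6
(ad+bc)·Cov[T, X] = (-13.9)·25 = -347.5
Cov[V, Y] = -734.58 + (-117.6) + (-347.5) = -1199.68.

Cov[V, Y] = -1199.68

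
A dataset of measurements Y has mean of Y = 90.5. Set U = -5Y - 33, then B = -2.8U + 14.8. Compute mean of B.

mean of U = (-5)·90.5 + (-33) = -485.5.
mean of B = (-2.8)·(-485.5) + 14.8 = 1374.2.

mean of B = 1374.2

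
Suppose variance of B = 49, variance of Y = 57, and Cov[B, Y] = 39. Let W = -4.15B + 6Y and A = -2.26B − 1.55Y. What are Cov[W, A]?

Cov[W, A] = -348.5015

By bilinearity, Cov[W, A] = ac·variance of B + bd·variance of Y + (ad+bc)·Cov[B, Y], with a=-4.15, b=6, c=-2.26, d=-1.55.
ac·variance of B = (-4.15)·(-2.26)·49 = 459.571
bd·variance of Y = 6·(-1.55)·57 = -530.1
(ad+bc)·Cov[B, Y] = (-7.1275)·39 = -277.9725
Cov[W, A] = 459.571 + (-530.1) + (-277.9725) = -348.5015.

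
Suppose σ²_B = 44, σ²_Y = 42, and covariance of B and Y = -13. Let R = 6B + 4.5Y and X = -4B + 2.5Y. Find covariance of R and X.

covariance of R and X = -544.5

By bilinearity, covariance of R and X = ac·σ²_B + bd·σ²_Y + (ad+bc)·covariance of B and Y, with a=6, b=4.5, c=-4, d=2.5.
ac·σ²_B = 6·(-4)·44 = -1056
bd·σ²_Y = 4.5·2.5·42 = 472.5
(ad+bc)·covariance of B and Y = (-3)·(-13) = 39
covariance of R and X = -1056 + 472.5 + 39 = -544.5.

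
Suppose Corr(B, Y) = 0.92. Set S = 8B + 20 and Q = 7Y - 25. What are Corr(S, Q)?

Linear rescalings preserve correlation up to sign; here the slopes 8 and 7 have the same sign, so Corr(S, Q) = Corr(B, Y) = 0.92.

Corr(S, Q) = 0.92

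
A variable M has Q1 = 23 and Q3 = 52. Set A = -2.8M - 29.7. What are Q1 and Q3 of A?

a = -2.8 < 0 reverses order: Q1(A) comes from Q3(M), Q3(A) from Q1(M).
Q1(A) = (-2.8)·52 + (-29.7) = -175.3; Q3(A) = (-2.8)·23 + (-29.7) = -94.1.

Q1(A) = -175.3, Q3(A) = -94.1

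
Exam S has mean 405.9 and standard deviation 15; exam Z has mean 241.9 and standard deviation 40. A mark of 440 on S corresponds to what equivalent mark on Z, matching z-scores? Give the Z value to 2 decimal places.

z = (440 − 405.9)/15 ≈ 2.2733.
Z = 241.9 + z·40 = 241.9 + (440 − 405.9)·40/15 ≈ 332.83.

Z = 332.83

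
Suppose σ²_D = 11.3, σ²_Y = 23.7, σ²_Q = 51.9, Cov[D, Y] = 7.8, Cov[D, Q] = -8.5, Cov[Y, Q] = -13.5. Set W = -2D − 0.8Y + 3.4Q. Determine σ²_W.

σ²_W = a²·σ²_D + b²·σ²_Y + c²·σ²_Q + 2ab·Cov[D, Y] + 2ac·Cov[D, Q] + 2bc·Cov[Y, Q], with a = -2, b = -0.8, c = 3.4.
= 45.2 + 15.168 + 599.964 + 24.96 + 115.6 + 73.44
= 874.332.

σ²_W = 874.332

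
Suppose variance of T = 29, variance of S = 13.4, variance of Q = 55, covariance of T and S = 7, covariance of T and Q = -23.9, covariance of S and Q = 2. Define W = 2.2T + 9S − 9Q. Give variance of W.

variance of W = 6580.4

variance of W = a²·variance of T + b²·variance of S + c²·variance of Q + 2ab·covariance of T and S + 2ac·covariance of T and Q + 2bc·covariance of S and Q, with a = 2.2, b = 9, c = -9.
= 140.36 + 1085.4 + 4455 + 277.2 + 946.44 + (-324)
= 6580.4.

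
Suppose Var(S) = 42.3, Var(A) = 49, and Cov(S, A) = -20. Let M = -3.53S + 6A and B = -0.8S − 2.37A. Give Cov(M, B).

Cov(M, B) = -648.6468

By bilinearity, Cov(M, B) = ac·Var(S) + bd·Var(A) + (ad+bc)·Cov(S, A), with a=-3.53, b=6, c=-0.8, d=-2.37.
ac·Var(S) = (-3.53)·(-0.8)·42.3 = 119.4552
bd·Var(A) = 6·(-2.37)·49 = -696.78
(ad+bc)·Cov(S, A) = (3.5661)·(-20) = -71.322
Cov(M, B) = 119.4552 + (-696.78) + (-71.322) = -648.6468.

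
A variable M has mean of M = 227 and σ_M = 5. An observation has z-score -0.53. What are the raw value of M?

M = mean of M + z·σ_M = 227 + (-0.53)·5 = 224.35.

M = 224.35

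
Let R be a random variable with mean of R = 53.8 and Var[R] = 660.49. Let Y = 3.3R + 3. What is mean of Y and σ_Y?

Y = 3.3R + 3 is linear with a = 3.3, b = 3.
mean of Y = a·mean of R + b = 3.3·53.8 + 3 = 180.54.
σ_R = √660.49 = 25.7.
σ_Y = |a|·σ_R = |3.3|·25.7 = 84.81.

mean of Y = 180.54, σ_Y = 84.81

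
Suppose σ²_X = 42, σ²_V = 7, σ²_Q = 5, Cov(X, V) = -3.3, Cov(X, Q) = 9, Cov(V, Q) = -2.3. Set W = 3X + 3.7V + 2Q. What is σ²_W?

σ²_W = a²·σ²_X + b²·σ²_V + c²·σ²_Q + 2ab·Cov(X, V) + 2ac·Cov(X, Q) + 2bc·Cov(V, Q), with a = 3, b = 3.7, c = 2.
= 378 + 95.83 + 20 + (-73.26) + 108 + (-34.04)
= 494.53.

σ²_W = 494.53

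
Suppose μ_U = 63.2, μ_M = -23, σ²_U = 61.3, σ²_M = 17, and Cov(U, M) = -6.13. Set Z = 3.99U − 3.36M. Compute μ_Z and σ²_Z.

μ_Z = 329.448, σ²_Z = 1332.187794

μ_Z = 3.99·μ_U + (-3.36)·μ_M = 3.99·63.2 + (-3.36)·(-23) = 329.448.
σ²_Z = a²·σ²_U + b²·σ²_M + 2ab·Cov(U, M) with a = 3.99, b = -3.36.
= 3.99²·61.3 + (-3.36)²·17 + 2·3.99·(-3.36)·(-6.13)
= 975.90213 + 191.9232 + 164.362464 = 1332.187794.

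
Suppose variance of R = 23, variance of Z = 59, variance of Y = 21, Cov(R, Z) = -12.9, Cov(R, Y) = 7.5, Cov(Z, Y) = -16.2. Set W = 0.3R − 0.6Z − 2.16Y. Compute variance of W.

variance of W = 74.2212

variance of W = a²·variance of R + b²·variance of Z + c²·variance of Y + 2ab·Cov(R, Z) + 2ac·Cov(R, Y) + 2bc·Cov(Z, Y), with a = 0.3, b = -0.6, c = -2.16.
= 2.07 + 21.24 + 97.9776 + 4.644 + (-9.72) + (-41.9904)
= 74.2212.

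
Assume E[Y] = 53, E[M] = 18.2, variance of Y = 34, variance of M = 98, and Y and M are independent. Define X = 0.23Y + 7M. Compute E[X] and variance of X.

E[X] = 0.23·E[Y] + 7·E[M] = 0.23·53 + 7·18.2 = 139.59.
variance of X = a²·variance of Y + b²·variance of M + 2ab·Cov(Y, M) with a = 0.23, b = 7.
Independence gives Cov(Y, M) = 0.
= 0.23²·34 + 7²·98 + 2·0.23·7·0
= 1.7986 + 4802 + 0 = 4803.7986.

E[X] = 139.59, variance of X = 4803.7986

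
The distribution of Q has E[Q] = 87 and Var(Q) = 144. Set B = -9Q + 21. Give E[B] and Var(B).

B = -9Q + 21 is linear with a = -9, b = 21.
E[B] = a·E[Q] + b = (-9)·87 + 21 = -762.
Var(B) = a²·Var(Q) = (-9)²·144 = 11664 (the additive constant 21 does not affect variance).

E[B] = -762, Var(B) = 11664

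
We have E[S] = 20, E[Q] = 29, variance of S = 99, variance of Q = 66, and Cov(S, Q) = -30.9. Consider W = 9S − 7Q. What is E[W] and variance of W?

E[W] = 9·E[S] + (-7)·E[Q] = 9·20 + (-7)·29 = -23.
variance of W = a²·variance of S + b²·variance of Q + 2ab·Cov(S, Q) with a = 9, b = -7.
= 9²·99 + (-7)²·66 + 2·9·(-7)·(-30.9)
= 8019 + 3234 + 3893.4 = 15146.4.

E[W] = -23, variance of W = 15146.4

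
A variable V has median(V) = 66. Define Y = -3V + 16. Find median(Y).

median(Y) = -182

A linear map preserves order up to sign, so median(Y) = a·median(V) + b = (-3)·66 + 16 = -182.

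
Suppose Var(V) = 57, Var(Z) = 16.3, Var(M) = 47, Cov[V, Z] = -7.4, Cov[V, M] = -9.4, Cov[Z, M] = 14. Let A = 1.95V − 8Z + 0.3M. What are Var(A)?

Var(A) = a²·Var(V) + b²·Var(Z) + c²·Var(M) + 2ab·Cov[V, Z] + 2ac·Cov[V, M] + 2bc·Cov[Z, M], with a = 1.95, b = -8, c = 0.3.
= 216.7425 + 1043.2 + 4.23 + 230.88 + (-10.998) + (-67.2)
= 1416.8545.

Var(A) = 1416.8545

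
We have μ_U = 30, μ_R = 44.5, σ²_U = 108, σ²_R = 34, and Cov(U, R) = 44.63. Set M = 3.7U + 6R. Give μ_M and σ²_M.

μ_M = 378, σ²_M = 4684.092

μ_M = 3.7·μ_U + 6·μ_R = 3.7·30 + 6·44.5 = 378.
σ²_M = a²·σ²_U + b²·σ²_R + 2ab·Cov(U, R) with a = 3.7, b = 6.
= 3.7²·108 + 6²·34 + 2·3.7·6·44.63
= 1478.52 + 1224 + 1981.572 = 4684.092.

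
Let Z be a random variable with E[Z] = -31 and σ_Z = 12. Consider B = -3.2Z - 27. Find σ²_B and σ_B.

B = -3.2Z - 27 is linear with a = -3.2, b = -27.
σ²_Z = 12² = 144.
σ²_B = a²·σ²_Z = (-3.2)²·144 = 1474.56 (the additive constant -27 does not affect variance).
σ_B = |a|·σ_Z = |-3.2|·12 = 38.4.

σ²_B = 1474.56, σ_B = 38.4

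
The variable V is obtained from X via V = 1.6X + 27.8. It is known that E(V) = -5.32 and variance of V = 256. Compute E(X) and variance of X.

From V = 1.6X + 27.8: E(V) = a·E(X) + b, so E(X) = (E(V) − b)/a = (-5.32 − 27.8)/1.6 = -20.7.
variance of V = a²·variance of X, so variance of X = 256/1.6² = 100.

E(X) = -20.7, variance of X = 100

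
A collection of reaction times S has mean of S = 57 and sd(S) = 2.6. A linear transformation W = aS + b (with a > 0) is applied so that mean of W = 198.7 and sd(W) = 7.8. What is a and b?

sd(W) = a·sd(S) (a > 0), so a = 7.8/2.6 = 3.
mean of W = a·mean of S + b, so b = 198.7 − 3·57 = 27.7.

a = 3, b = 27.7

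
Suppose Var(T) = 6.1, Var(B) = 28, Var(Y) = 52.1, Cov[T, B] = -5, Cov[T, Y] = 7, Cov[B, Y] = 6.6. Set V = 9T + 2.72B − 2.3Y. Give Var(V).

Var(V) = a²·Var(T) + b²·Var(B) + c²·Var(Y) + 2ab·Cov[T, B] + 2ac·Cov[T, Y] + 2bc·Cov[B, Y], with a = 9, b = 2.72, c = -2.3.
= 494.1 + 207.1552 + 275.609 + (-244.8) + (-289.8) + (-82.5792)
= 359.685.

Var(V) = 359.685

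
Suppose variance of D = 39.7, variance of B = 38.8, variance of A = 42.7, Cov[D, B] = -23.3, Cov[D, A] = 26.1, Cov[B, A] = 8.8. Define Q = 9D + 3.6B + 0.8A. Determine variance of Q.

variance of Q = 2662.564

variance of Q = a²·variance of D + b²·variance of B + c²·variance of A + 2ab·Cov[D, B] + 2ac·Cov[D, A] + 2bc·Cov[B, A], with a = 9, b = 3.6, c = 0.8.
= 3215.7 + 502.848 + 27.328 + (-1509.84) + 375.84 + 50.688
= 2662.564.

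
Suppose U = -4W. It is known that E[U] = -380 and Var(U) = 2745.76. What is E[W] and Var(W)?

From U = -4W: E[U] = a·E[W] + b, so E[W] = (E[U] − b)/a = (-380 − 0)/(-4) = 95.
Var(U) = a²·Var(W), so Var(W) = 2745.76/(-4)² = 171.61.

E[W] = 95, Var(W) = 171.61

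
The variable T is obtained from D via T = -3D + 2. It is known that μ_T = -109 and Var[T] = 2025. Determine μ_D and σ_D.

From T = -3D + 2: μ_T = a·μ_D + b, so μ_D = (μ_T − b)/a = (-109 − 2)/(-3) = 37.
σ_T = √2025 = 45.
σ_T = |a|·σ_D, so σ_D = 45/|-3| = 15.

μ_D = 37, σ_D = 15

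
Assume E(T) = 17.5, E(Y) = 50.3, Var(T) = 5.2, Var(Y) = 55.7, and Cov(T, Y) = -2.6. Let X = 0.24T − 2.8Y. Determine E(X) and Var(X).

E(X) = 0.24·E(T) + (-2.8)·E(Y) = 0.24·17.5 + (-2.8)·50.3 = -136.64.
Var(X) = a²·Var(T) + b²·Var(Y) + 2ab·Cov(T, Y) with a = 0.24, b = -2.8.
= 0.24²·5.2 + (-2.8)²·55.7 + 2·0.24·(-2.8)·(-2.6)
= 0.29952 + 436.688 + 3.4944 = 440.48192.

E(X) = -136.64, Var(X) = 440.48192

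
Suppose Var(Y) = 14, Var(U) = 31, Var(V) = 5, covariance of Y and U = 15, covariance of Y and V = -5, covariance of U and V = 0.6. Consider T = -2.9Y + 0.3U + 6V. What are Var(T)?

Var(T) = a²·Var(Y) + b²·Var(U) + c²·Var(V) + 2ab·covariance of Y and U + 2ac·covariance of Y and V + 2bc·covariance of U and V, with a = -2.9, b = 0.3, c = 6.
= 117.74 + 2.79 + 180 + (-26.1) + 174 + 2.16
= 450.59.

Var(T) = 450.59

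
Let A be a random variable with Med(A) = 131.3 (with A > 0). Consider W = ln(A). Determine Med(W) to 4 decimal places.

Med(W) = 4.8775

ln(A) is monotone on this domain, so Med(W) = ln(131.3) ≈ 4.8775.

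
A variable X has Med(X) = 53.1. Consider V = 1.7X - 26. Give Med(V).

Med(V) = 64.27

A linear map preserves order up to sign, so Med(V) = a·Med(X) + b = 1.7·53.1 + (-26) = 64.27.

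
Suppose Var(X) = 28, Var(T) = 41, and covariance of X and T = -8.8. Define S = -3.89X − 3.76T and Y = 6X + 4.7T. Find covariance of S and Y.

By bilinearity, covariance of S and Y = ac·Var(X) + bd·Var(T) + (ad+bc)·covariance of X and T, with a=-3.89, b=-3.76, c=6, d=4.7.
ac·Var(X) = (-3.89)·6·28 = -653.52
bd·Var(T) = (-3.76)·4.7·41 = -724.552
(ad+bc)·covariance of X and T = (-40.843)·(-8.8) = 359.4184
covariance of S and Y = -653.52 + (-724.552) + 359.4184 = -1018.6536.

covariance of S and Y = -1018.6536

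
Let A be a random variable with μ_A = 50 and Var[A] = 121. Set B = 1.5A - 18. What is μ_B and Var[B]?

μ_B = 57, Var[B] = 272.25

B = 1.5A - 18 is linear with a = 1.5, b = -18.
μ_B = a·μ_A + b = 1.5·50 + (-18) = 57.
Var[B] = a²·Var[A] = 1.5²·121 = 272.25 (the additive constant -18 does not affect variance).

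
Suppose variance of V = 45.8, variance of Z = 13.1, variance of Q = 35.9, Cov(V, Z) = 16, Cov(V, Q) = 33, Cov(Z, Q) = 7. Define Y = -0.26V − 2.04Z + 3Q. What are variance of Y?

variance of Y = 260.52584

variance of Y = a²·variance of V + b²·variance of Z + c²·variance of Q + 2ab·Cov(V, Z) + 2ac·Cov(V, Q) + 2bc·Cov(Z, Q), with a = -0.26, b = -2.04, c = 3.
= 3.09608 + 54.51696 + 323.1 + 16.9728 + (-51.48) + (-85.68)
= 260.52584.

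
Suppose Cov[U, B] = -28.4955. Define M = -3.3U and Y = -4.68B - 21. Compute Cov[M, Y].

Cov[M, Y] = a·c·Cov[U, B] = (-3.3)·(-4.68)·(-28.4955) = -440.084502. Additive constants drop out.

Cov[M, Y] = -440.084502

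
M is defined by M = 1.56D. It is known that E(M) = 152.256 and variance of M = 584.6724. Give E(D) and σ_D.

From M = 1.56D: E(M) = a·E(D) + b, so E(D) = (E(M) − b)/a = (152.256 − 0)/1.56 = 97.6.
σ_M = √584.6724 = 24.18.
σ_M = |a|·σ_D, so σ_D = 24.18/|1.56| = 15.5.

E(D) = 97.6, σ_D = 15.5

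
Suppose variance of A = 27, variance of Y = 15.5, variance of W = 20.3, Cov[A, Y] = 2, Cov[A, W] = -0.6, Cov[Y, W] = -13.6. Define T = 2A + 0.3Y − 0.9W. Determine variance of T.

variance of T = a²·variance of A + b²·variance of Y + c²·variance of W + 2ab·Cov[A, Y] + 2ac·Cov[A, W] + 2bc·Cov[Y, W], with a = 2, b = 0.3, c = -0.9.
= 108 + 1.395 + 16.443 + 2.4 + 2.16 + 7.344
= 137.742.

variance of T = 137.742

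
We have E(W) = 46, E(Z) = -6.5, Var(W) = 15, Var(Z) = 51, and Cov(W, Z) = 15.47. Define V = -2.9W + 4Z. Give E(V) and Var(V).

E(V) = -159.4, Var(V) = 583.246

E(V) = (-2.9)·E(W) + 4·E(Z) = (-2.9)·46 + 4·(-6.5) = -159.4.
Var(V) = a²·Var(W) + b²·Var(Z) + 2ab·Cov(W, Z) with a = -2.9, b = 4.
= (-2.9)²·15 + 4²·51 + 2·(-2.9)·4·15.47
= 126.15 + 816 + (-358.904) = 583.246.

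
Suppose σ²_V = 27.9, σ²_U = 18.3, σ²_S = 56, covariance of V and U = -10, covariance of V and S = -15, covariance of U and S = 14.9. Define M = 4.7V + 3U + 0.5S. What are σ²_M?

σ²_M = a²·σ²_V + b²·σ²_U + c²·σ²_S + 2ab·covariance of V and U + 2ac·covariance of V and S + 2bc·covariance of U and S, with a = 4.7, b = 3, c = 0.5.
= 616.311 + 164.7 + 14 + (-282) + (-70.5) + 44.7
= 487.211.

σ²_M = 487.211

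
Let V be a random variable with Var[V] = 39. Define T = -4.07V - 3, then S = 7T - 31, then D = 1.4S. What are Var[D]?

Var[D] = 62044.826844

Var[T] = (-4.07)²·39 = 646.0311.
Var[S] = 7²·646.0311 = 31655.5239.
Var[D] = 1.4²·31655.5239 = 62044.826844.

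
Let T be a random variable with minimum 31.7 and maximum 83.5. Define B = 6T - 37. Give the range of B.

Range of T = 83.5 − 31.7 = 51.8.
Range(B) = |a|·Range(T) = |6|·51.8 = 310.8.

Range(B) = 310.8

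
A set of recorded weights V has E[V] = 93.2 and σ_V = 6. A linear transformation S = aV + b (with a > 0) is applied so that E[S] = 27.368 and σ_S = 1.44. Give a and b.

a = 0.24, b = 5

σ_S = a·σ_V (a > 0), so a = 1.44/6 = 0.24.
E[S] = a·E[V] + b, so b = 27.368 − 0.24·93.2 = 5.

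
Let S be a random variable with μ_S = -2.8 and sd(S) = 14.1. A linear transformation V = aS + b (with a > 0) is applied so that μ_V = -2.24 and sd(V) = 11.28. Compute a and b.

a = 0.8, b = 0

sd(V) = a·sd(S) (a > 0), so a = 11.28/14.1 = 0.8.
μ_V = a·μ_S + b, so b = -2.24 − 0.8·(-2.8) = 0.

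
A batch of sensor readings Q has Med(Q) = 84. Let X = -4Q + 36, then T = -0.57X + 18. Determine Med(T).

Med(X) = (-4)·84 + 36 = -300.
Med(T) = (-0.57)·(-300) + 18 = 189.

Med(T) = 189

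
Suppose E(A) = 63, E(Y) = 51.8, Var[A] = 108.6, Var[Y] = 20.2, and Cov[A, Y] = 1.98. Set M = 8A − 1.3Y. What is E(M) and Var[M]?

E(M) = 436.66, Var[M] = 6943.354

E(M) = 8·E(A) + (-1.3)·E(Y) = 8·63 + (-1.3)·51.8 = 436.66.
Var[M] = a²·Var[A] + b²·Var[Y] + 2ab·Cov[A, Y] with a = 8, b = -1.3.
= 8²·108.6 + (-1.3)²·20.2 + 2·8·(-1.3)·1.98
= 6950.4 + 34.138 + (-41.184) = 6943.354.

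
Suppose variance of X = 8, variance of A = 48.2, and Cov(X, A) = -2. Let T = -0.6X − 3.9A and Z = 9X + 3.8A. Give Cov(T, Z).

By bilinearity, Cov(T, Z) = ac·variance of X + bd·variance of A + (ad+bc)·Cov(X, A), with a=-0.6, b=-3.9, c=9, d=3.8.
ac·variance of X = (-0.6)·9·8 = -43.2
bd·variance of A = (-3.9)·3.8·48.2 = -714.324
(ad+bc)·Cov(X, A) = (-37.38)·(-2) = 74.76
Cov(T, Z) = -43.2 + (-714.324) + 74.76 = -682.764.

Cov(T, Z) = -682.764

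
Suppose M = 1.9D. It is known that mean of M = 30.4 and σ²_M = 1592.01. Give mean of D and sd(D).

From M = 1.9D: mean of M = a·mean of D + b, so mean of D = (mean of M − b)/a = (30.4 − 0)/1.9 = 16.
sd(M) = √1592.01 = 39.9.
sd(M) = |a|·sd(D), so sd(D) = 39.9/|1.9| = 21.

mean of D = 16, sd(D) = 21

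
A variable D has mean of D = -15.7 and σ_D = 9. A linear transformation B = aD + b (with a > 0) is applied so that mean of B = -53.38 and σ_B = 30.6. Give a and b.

σ_B = a·σ_D (a > 0), so a = 30.6/9 = 3.4.
mean of B = a·mean of D + b, so b = -53.38 − 3.4·(-15.7) = 0.

a = 3.4, b = 0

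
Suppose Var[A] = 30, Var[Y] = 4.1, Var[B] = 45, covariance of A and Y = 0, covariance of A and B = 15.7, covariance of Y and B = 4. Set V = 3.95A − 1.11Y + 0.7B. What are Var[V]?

Var[V] = a²·Var[A] + b²·Var[Y] + c²·Var[B] + 2ab·covariance of A and Y + 2ac·covariance of A and B + 2bc·covariance of Y and B, with a = 3.95, b = -1.11, c = 0.7.
= 468.075 + 5.05161 + 22.05 + 0 + 86.821 + (-6.216)
= 575.78161.

Var[V] = 575.78161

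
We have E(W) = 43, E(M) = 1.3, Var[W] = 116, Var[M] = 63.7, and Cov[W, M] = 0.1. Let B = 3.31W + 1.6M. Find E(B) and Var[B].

E(B) = 144.41, Var[B] = 1435.0388

E(B) = 3.31·E(W) + 1.6·E(M) = 3.31·43 + 1.6·1.3 = 144.41.
Var[B] = a²·Var[W] + b²·Var[M] + 2ab·Cov[W, M] with a = 3.31, b = 1.6.
= 3.31²·116 + 1.6²·63.7 + 2·3.31·1.6·0.1
= 1270.9076 + 163.072 + 1.0592 = 1435.0388.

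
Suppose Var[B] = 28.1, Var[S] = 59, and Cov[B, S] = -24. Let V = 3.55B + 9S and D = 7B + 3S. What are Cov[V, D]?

By bilinearity, Cov[V, D] = ac·Var[B] + bd·Var[S] + (ad+bc)·Cov[B, S], with a=3.55, b=9, c=7, d=3.
ac·Var[B] = 3.55·7·28.1 = 698.285
bd·Var[S] = 9·3·59 = 1593
(ad+bc)·Cov[B, S] = (73.65)·(-24) = -1767.6
Cov[V, D] = 698.285 + 1593 + (-1767.6) = 523.685.

Cov[V, D] = 523.685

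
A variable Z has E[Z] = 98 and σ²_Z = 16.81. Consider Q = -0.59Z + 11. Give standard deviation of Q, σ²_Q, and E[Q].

standard deviation of Q = 2.419, σ²_Q = 5.851561, E[Q] = -46.82

Q = -0.59Z + 11 is linear with a = -0.59, b = 11.
standard deviation of Z = √16.81 = 4.1.
standard deviation of Q = |a|·standard deviation of Z = |-0.59|·4.1 = 2.419.
σ²_Q = a²·σ²_Z = (-0.59)²·16.81 = 5.851561 (the additive constant 11 does not affect variance).
E[Q] = a·E[Z] + b = (-0.59)·98 + 11 = -46.82.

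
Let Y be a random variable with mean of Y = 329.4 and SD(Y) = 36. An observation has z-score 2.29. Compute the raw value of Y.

Y = 411.84

Y = mean of Y + z·SD(Y) = 329.4 + 2.29·36 = 411.84.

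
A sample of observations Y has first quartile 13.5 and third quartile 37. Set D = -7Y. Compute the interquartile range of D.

IQR of Y = Q3 − Q1 = 37 − 13.5 = 23.5.
Under D = aY + b, IQR(D) = |a|·IQR(Y) = |-7|·23.5 = 164.5 (shifts cancel; spread scales by |a|).

IQR(D) = 164.5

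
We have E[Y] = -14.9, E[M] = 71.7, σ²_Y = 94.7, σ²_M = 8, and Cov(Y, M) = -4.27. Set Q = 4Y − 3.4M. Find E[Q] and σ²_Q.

E[Q] = -303.38, σ²_Q = 1723.824

E[Q] = 4·E[Y] + (-3.4)·E[M] = 4·(-14.9) + (-3.4)·71.7 = -303.38.
σ²_Q = a²·σ²_Y + b²·σ²_M + 2ab·Cov(Y, M) with a = 4, b = -3.4.
= 4²·94.7 + (-3.4)²·8 + 2·4·(-3.4)·(-4.27)
= 1515.2 + 92.48 + 116.144 = 1723.824.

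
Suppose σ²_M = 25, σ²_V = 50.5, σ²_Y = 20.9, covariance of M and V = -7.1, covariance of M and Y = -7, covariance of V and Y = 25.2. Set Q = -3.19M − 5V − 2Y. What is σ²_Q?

σ²_Q = 1788.6925

σ²_Q = a²·σ²_M + b²·σ²_V + c²·σ²_Y + 2ab·covariance of M and V + 2ac·covariance of M and Y + 2bc·covariance of V and Y, with a = -3.19, b = -5, c = -2.
= 254.4025 + 1262.5 + 83.6 + (-226.49) + (-89.32) + 504
= 1788.6925.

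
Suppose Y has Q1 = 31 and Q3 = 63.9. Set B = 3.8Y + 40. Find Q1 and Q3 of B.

Q1(B) = 157.8, Q3(B) = 282.82

a = 3.8 > 0: Q1(B) = a·Q1(Y)+b = 157.8, Q3(B) = a·Q3(Y)+b = 282.82.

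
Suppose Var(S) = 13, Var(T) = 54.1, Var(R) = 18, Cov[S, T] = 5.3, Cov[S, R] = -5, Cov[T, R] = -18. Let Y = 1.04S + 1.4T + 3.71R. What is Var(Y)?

Var(Y) = a²·Var(S) + b²·Var(T) + c²·Var(R) + 2ab·Cov[S, T] + 2ac·Cov[S, R] + 2bc·Cov[T, R], with a = 1.04, b = 1.4, c = 3.71.
= 14.0608 + 106.036 + 247.7538 + 15.4336 + (-38.584) + (-186.984)
= 157.7162.

Var(Y) = 157.7162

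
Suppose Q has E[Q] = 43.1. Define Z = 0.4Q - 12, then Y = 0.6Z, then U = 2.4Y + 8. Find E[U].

E[Z] = 0.4·43.1 + (-12) = 5.24.
E[Y] = 0.6·5.24 = 3.144.
E[U] = 2.4·3.144 + 8 = 15.5456.

E[U] = 15.5456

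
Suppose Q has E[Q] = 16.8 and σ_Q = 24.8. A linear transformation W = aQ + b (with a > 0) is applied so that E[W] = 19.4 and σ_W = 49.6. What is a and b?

σ_W = a·σ_Q (a > 0), so a = 49.6/24.8 = 2.
E[W] = a·E[Q] + b, so b = 19.4 − 2·16.8 = -14.2.

a = 2, b = -14.2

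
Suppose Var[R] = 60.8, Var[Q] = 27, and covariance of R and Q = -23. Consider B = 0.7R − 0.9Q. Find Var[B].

Var[B] = a²·Var[R] + b²·Var[Q] + 2ab·covariance of R and Q with a = 0.7, b = -0.9.
= 0.7²·60.8 + (-0.9)²·27 + 2·0.7·(-0.9)·(-23)
= 29.792 + 21.87 + 28.98 = 80.642.

Var[B] = 80.642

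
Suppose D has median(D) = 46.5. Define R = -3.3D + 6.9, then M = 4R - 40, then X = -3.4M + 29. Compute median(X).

median(X) = 2158.08

median(R) = (-3.3)·46.5 + 6.9 = -146.55.
median(M) = 4·(-146.55) + (-40) = -626.2.
median(X) = (-3.4)·(-626.2) + 29 = 2158.08.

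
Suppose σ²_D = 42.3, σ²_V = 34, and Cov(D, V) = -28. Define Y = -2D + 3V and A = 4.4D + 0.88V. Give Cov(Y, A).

By bilinearity, Cov(Y, A) = ac·σ²_D + bd·σ²_V + (ad+bc)·Cov(D, V), with a=-2, b=3, c=4.4, d=0.88.
ac·σ²_D = (-2)·4.4·42.3 = -372.24
bd·σ²_V = 3·0.88·34 = 89.76
(ad+bc)·Cov(D, V) = (11.44)·(-28) = -320.32
Cov(Y, A) = -372.24 + 89.76 + (-320.32) = -602.8.

Cov(Y, A) = -602.8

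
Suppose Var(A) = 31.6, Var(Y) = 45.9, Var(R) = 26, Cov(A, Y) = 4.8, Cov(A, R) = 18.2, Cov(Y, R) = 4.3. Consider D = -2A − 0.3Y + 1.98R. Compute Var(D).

Var(D) = a²·Var(A) + b²·Var(Y) + c²·Var(R) + 2ab·Cov(A, Y) + 2ac·Cov(A, R) + 2bc·Cov(Y, R), with a = -2, b = -0.3, c = 1.98.
= 126.4 + 4.131 + 101.9304 + 5.76 + (-144.144) + (-5.1084)
= 88.969.

Var(D) = 88.969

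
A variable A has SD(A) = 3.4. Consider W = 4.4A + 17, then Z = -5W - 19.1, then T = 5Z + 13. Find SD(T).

SD(T) = 374

SD(W) = |4.4|·3.4 = 14.96.
SD(Z) = |-5|·14.96 = 74.8.
SD(T) = |5|·74.8 = 374.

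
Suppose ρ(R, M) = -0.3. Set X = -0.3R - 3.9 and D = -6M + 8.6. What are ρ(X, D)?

Linear rescalings preserve correlation up to sign; here the slopes -0.3 and -6 have the same sign, so ρ(X, D) = ρ(R, M) = -0.3.

ρ(X, D) = -0.3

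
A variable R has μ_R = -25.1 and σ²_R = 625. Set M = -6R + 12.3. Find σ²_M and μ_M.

σ²_M = 22500, μ_M = 162.9

M = -6R + 12.3 is linear with a = -6, b = 12.3.
σ²_M = a²·σ²_R = (-6)²·625 = 22500 (the additive constant 12.3 does not affect variance).
μ_M = a·μ_R + b = (-6)·(-25.1) + 12.3 = 162.9.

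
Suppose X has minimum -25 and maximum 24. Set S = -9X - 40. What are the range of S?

Range(S) = 441

Range of X = 24 − (-25) = 49.
Range(S) = |a|·Range(X) = |-9|·49 = 441.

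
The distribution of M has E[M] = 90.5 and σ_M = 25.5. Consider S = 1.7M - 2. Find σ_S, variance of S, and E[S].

σ_S = 43.35, variance of S = 1879.2225, E[S] = 151.85

S = 1.7M - 2 is linear with a = 1.7, b = -2.
σ_S = |a|·σ_M = |1.7|·25.5 = 43.35.
variance of M = 25.5² = 650.25.
variance of S = a²·variance of M = 1.7²·650.25 = 1879.2225 (the additive constant -2 does not affect variance).
E[S] = a·E[M] + b = 1.7·90.5 + (-2) = 151.85.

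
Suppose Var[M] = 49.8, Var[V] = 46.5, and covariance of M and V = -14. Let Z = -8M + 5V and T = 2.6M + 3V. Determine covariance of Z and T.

covariance of Z and T = -184.34

By bilinearity, covariance of Z and T = ac·Var[M] + bd·Var[V] + (ad+bc)·covariance of M and V, with a=-8, b=5, c=2.6, d=3.
ac·Var[M] = (-8)·2.6·49.8 = -1035.84
bd·Var[V] = 5·3·46.5 = 697.5
(ad+bc)·covariance of M and V = (-11)·(-14) = 154
covariance of Z and T = -1035.84 + 697.5 + 154 = -184.34.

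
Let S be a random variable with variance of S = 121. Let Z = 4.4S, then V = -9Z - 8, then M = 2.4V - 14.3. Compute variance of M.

variance of Z = 4.4²·121 = 2342.56.
variance of V = (-9)²·2342.56 = 189747.36.
variance of M = 2.4²·189747.36 = 1092944.7936.

variance of M = 1092944.7936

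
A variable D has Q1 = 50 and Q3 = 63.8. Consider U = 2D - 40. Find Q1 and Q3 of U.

Q1(U) = 60, Q3(U) = 87.6

a = 2 > 0: Q1(U) = a·Q1(D)+b = 60, Q3(U) = a·Q3(D)+b = 87.6.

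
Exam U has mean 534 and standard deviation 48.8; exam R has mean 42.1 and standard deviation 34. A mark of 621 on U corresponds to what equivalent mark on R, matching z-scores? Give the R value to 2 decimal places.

z = (621 − 534)/48.8 ≈ 1.7828.
R = 42.1 + z·34 = 42.1 + (621 − 534)·34/48.8 ≈ 102.71.

R = 102.71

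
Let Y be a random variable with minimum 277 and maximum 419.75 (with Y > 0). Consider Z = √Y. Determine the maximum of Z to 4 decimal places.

max(Z) = 20.4878

√Y is increasing on this domain, so max(Z) comes from max(Y) = 419.75: max(Z) = √(419.75) ≈ 20.4878.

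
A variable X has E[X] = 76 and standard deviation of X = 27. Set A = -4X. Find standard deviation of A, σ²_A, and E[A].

A = -4X is linear with a = -4, b = 0.
standard deviation of A = |a|·standard deviation of X = |-4|·27 = 108.
σ²_X = 27² = 729.
σ²_A = a²·σ²_X = (-4)²·729 = 11664.
E[A] = a·E[X] + b = (-4)·76 = -304.

standard deviation of A = 108, σ²_A = 11664, E[A] = -304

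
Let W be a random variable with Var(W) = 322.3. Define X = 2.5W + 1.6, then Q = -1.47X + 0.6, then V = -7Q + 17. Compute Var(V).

Var(V) = 213290.2839375

Var(X) = 2.5²·322.3 = 2014.375.
Var(Q) = (-1.47)²·2014.375 = 4352.8629375.
Var(V) = (-7)²·4352.8629375 = 213290.2839375.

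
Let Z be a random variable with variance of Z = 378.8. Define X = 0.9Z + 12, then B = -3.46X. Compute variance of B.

variance of X = 0.9²·378.8 = 306.828.
variance of B = (-3.46)²·306.828 = 3673.2220848.

variance of B = 3673.2220848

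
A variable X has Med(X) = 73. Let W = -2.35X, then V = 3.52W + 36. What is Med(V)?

Med(W) = (-2.35)·73 = -171.55.
Med(V) = 3.52·(-171.55) + 36 = -567.856.

Med(V) = -567.856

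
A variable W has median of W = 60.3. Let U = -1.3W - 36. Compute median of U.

median of U = -114.39

A linear map preserves order up to sign, so median of U = a·median of W + b = (-1.3)·60.3 + (-36) = -114.39.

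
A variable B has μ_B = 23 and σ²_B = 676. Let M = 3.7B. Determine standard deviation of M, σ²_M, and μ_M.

M = 3.7B is linear with a = 3.7, b = 0.
standard deviation of B = √676 = 26.
standard deviation of M = |a|·standard deviation of B = |3.7|·26 = 96.2.
σ²_M = a²·σ²_B = 3.7²·676 = 9254.44.
μ_M = a·μ_B + b = 3.7·23 = 85.1.

standard deviation of M = 96.2, σ²_M = 9254.44, μ_M = 85.1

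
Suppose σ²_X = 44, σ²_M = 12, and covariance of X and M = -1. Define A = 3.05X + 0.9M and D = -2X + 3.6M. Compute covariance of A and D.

covariance of A and D = -238.7

By bilinearity, covariance of A and D = ac·σ²_X + bd·σ²_M + (ad+bc)·covariance of X and M, with a=3.05, b=0.9, c=-2, d=3.6.
ac·σ²_X = 3.05·(-2)·44 = -268.4
bd·σ²_M = 0.9·3.6·12 = 38.88
(ad+bc)·covariance of X and M = (9.18)·(-1) = -9.18
covariance of A and D = -268.4 + 38.88 + (-9.18) = -238.7.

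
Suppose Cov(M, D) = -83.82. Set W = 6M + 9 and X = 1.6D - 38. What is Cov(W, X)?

Cov(W, X) = -804.672

Cov(W, X) = a·c·Cov(M, D) = 6·1.6·(-83.82) = -804.672. Additive constants drop out.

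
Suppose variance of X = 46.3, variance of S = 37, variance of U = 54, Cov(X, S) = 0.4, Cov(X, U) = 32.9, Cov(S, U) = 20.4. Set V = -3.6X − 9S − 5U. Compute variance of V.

variance of V = 7993.368

variance of V = a²·variance of X + b²·variance of S + c²·variance of U + 2ab·Cov(X, S) + 2ac·Cov(X, U) + 2bc·Cov(S, U), with a = -3.6, b = -9, c = -5.
= 600.048 + 2997 + 1350 + 25.92 + 1184.4 + 1836
= 7993.368.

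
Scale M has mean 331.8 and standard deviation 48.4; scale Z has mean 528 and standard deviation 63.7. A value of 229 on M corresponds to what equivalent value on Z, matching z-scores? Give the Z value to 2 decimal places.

z = (229 − 331.8)/48.4 ≈ -2.124.
Z = 528 + z·63.7 = 528 + (229 − 331.8)·63.7/48.4 ≈ 392.70.

Z = 392.70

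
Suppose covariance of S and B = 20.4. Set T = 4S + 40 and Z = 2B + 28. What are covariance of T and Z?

covariance of T and Z = 163.2

covariance of T and Z = a·c·covariance of S and B = 4·2·20.4 = 163.2. Additive constants drop out.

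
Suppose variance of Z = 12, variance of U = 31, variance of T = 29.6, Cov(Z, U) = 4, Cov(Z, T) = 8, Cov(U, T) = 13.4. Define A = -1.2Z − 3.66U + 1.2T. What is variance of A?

variance of A = 369.558

variance of A = a²·variance of Z + b²·variance of U + c²·variance of T + 2ab·Cov(Z, U) + 2ac·Cov(Z, T) + 2bc·Cov(U, T), with a = -1.2, b = -3.66, c = 1.2.
= 17.28 + 415.2636 + 42.624 + 35.136 + (-23.04) + (-117.7056)
= 369.558.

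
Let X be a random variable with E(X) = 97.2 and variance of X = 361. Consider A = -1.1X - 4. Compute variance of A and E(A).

A = -1.1X - 4 is linear with a = -1.1, b = -4.
variance of A = a²·variance of X = (-1.1)²·361 = 436.81 (the additive constant -4 does not affect variance).
E(A) = a·E(X) + b = (-1.1)·97.2 + (-4) = -110.92.

variance of A = 436.81, E(A) = -110.92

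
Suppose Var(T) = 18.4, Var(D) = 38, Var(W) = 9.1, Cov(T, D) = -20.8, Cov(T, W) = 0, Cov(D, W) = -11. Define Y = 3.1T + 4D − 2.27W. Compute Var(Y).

Var(Y) = a²·Var(T) + b²·Var(D) + c²·Var(W) + 2ab·Cov(T, D) + 2ac·Cov(T, W) + 2bc·Cov(D, W), with a = 3.1, b = 4, c = -2.27.
= 176.824 + 608 + 46.89139 + (-515.84) + 0 + 199.76
= 515.63539.

Var(Y) = 515.63539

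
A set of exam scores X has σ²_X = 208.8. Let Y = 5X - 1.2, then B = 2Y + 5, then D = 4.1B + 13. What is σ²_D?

σ²_D = 350992.8

σ²_Y = 5²·208.8 = 5220.
σ²_B = 2²·5220 = 20880.
σ²_D = 4.1²·20880 = 350992.8.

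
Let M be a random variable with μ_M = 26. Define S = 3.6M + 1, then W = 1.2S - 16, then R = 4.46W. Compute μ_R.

μ_S = 3.6·26 + 1 = 94.6.
μ_W = 1.2·94.6 + (-16) = 97.52.
μ_R = 4.46·97.52 = 434.9392.

μ_R = 434.9392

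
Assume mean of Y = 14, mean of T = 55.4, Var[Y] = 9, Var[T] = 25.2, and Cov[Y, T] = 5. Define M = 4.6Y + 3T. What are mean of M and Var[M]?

mean of M = 230.6, Var[M] = 555.24

mean of M = 4.6·mean of Y + 3·mean of T = 4.6·14 + 3·55.4 = 230.6.
Var[M] = a²·Var[Y] + b²·Var[T] + 2ab·Cov[Y, T] with a = 4.6, b = 3.
= 4.6²·9 + 3²·25.2 + 2·4.6·3·5
= 190.44 + 226.8 + 138 = 555.24.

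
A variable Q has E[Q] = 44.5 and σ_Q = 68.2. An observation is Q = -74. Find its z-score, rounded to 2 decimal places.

z = -1.74

z = (Q − E[Q]) / σ_Q = (-74 − 44.5) / 68.2 ≈ -1.74.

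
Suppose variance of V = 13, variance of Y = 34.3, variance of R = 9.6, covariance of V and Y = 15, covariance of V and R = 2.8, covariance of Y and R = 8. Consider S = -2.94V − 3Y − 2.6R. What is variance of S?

variance of S = 918.1692

variance of S = a²·variance of V + b²·variance of Y + c²·variance of R + 2ab·covariance of V and Y + 2ac·covariance of V and R + 2bc·covariance of Y and R, with a = -2.94, b = -3, c = -2.6.
= 112.3668 + 308.7 + 64.896 + 264.6 + 42.8064 + 124.8
= 918.1692.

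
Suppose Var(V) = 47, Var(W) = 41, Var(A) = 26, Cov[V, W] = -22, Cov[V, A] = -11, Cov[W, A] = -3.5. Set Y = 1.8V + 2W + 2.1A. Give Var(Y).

Var(Y) = 159.98

Var(Y) = a²·Var(V) + b²·Var(W) + c²·Var(A) + 2ab·Cov[V, W] + 2ac·Cov[V, A] + 2bc·Cov[W, A], with a = 1.8, b = 2, c = 2.1.
= 152.28 + 164 + 114.66 + (-158.4) + (-83.16) + (-29.4)
= 159.98.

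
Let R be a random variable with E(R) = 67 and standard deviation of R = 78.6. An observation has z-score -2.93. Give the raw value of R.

R = -163.298

R = E(R) + z·standard deviation of R = 67 + (-2.93)·78.6 = -163.298.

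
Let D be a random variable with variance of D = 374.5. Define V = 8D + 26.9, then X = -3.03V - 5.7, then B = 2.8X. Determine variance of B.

variance of V = 8²·374.5 = 23968.
variance of X = (-3.03)²·23968 = 220047.8112.
variance of B = 2.8²·220047.8112 = 1725174.839808.

variance of B = 1725174.839808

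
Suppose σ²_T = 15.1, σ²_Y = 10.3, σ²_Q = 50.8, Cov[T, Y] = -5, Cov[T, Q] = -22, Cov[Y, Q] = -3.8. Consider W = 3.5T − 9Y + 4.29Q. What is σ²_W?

σ²_W = 1901.97928

σ²_W = a²·σ²_T + b²·σ²_Y + c²·σ²_Q + 2ab·Cov[T, Y] + 2ac·Cov[T, Q] + 2bc·Cov[Y, Q], with a = 3.5, b = -9, c = 4.29.
= 184.975 + 834.3 + 934.92828 + 315 + (-660.66) + 293.436
= 1901.97928.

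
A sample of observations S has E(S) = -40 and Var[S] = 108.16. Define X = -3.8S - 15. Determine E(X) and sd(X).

E(X) = 137, sd(X) = 39.52

X = -3.8S - 15 is linear with a = -3.8, b = -15.
E(X) = a·E(S) + b = (-3.8)·(-40) + (-15) = 137.
sd(S) = √108.16 = 10.4.
sd(X) = |a|·sd(S) = |-3.8|·10.4 = 39.52.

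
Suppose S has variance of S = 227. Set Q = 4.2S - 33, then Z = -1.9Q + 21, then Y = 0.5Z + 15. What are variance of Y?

variance of Y = 3613.8627

variance of Q = 4.2²·227 = 4004.28.
variance of Z = (-1.9)²·4004.28 = 14455.4508.
variance of Y = 0.5²·14455.4508 = 3613.8627.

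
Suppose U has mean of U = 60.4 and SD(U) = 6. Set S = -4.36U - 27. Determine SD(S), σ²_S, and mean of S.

S = -4.36U - 27 is linear with a = -4.36, b = -27.
SD(S) = |a|·SD(U) = |-4.36|·6 = 26.16.
σ²_U = 6² = 36.
σ²_S = a²·σ²_U = (-4.36)²·36 = 684.3456 (the additive constant -27 does not affect variance).
mean of S = a·mean of U + b = (-4.36)·60.4 + (-27) = -290.344.

SD(S) = 26.16, σ²_S = 684.3456, mean of S = -290.344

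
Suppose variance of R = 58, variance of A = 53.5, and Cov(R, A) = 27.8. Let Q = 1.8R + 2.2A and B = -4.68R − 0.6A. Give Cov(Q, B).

Cov(Q, B) = -875.4648

By bilinearity, Cov(Q, B) = ac·variance of R + bd·variance of A + (ad+bc)·Cov(R, A), with a=1.8, b=2.2, c=-4.68, d=-0.6.
ac·variance of R = 1.8·(-4.68)·58 = -488.592
bd·variance of A = 2.2·(-0.6)·53.5 = -70.62
(ad+bc)·Cov(R, A) = (-11.376)·27.8 = -316.2528
Cov(Q, B) = -488.592 + (-70.62) + (-316.2528) = -875.4648.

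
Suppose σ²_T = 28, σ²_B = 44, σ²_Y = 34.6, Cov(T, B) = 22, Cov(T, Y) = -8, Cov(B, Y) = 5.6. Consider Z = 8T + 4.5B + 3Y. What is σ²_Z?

σ²_Z = a²·σ²_T + b²·σ²_B + c²·σ²_Y + 2ab·Cov(T, B) + 2ac·Cov(T, Y) + 2bc·Cov(B, Y), with a = 8, b = 4.5, c = 3.
= 1792 + 891 + 311.4 + 1584 + (-384) + 151.2
= 4345.6.

σ²_Z = 4345.6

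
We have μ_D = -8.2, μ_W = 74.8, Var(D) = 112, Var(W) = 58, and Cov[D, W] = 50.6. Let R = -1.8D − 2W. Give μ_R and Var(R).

μ_R = (-1.8)·μ_D + (-2)·μ_W = (-1.8)·(-8.2) + (-2)·74.8 = -134.84.
Var(R) = a²·Var(D) + b²·Var(W) + 2ab·Cov[D, W] with a = -1.8, b = -2.
= (-1.8)²·112 + (-2)²·58 + 2·(-1.8)·(-2)·50.6
= 362.88 + 232 + 364.32 = 959.2.

μ_R = -134.84, Var(R) = 959.2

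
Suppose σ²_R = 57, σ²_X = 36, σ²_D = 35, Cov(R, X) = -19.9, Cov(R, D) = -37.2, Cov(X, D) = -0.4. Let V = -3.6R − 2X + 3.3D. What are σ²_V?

σ²_V = 1866.462

σ²_V = a²·σ²_R + b²·σ²_X + c²·σ²_D + 2ab·Cov(R, X) + 2ac·Cov(R, D) + 2bc·Cov(X, D), with a = -3.6, b = -2, c = 3.3.
= 738.72 + 144 + 381.15 + (-286.56) + 883.872 + 5.28
= 1866.462.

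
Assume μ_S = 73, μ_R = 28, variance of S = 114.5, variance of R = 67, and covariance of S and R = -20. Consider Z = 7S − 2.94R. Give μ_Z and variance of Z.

μ_Z = 428.68, variance of Z = 7012.8212

μ_Z = 7·μ_S + (-2.94)·μ_R = 7·73 + (-2.94)·28 = 428.68.
variance of Z = a²·variance of S + b²·variance of R + 2ab·covariance of S and R with a = 7, b = -2.94.
= 7²·114.5 + (-2.94)²·67 + 2·7·(-2.94)·(-20)
= 5610.5 + 579.1212 + 823.2 = 7012.8212.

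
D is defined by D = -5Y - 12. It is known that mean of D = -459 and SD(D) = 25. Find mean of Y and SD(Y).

mean of Y = 89.4, SD(Y) = 5

From D = -5Y - 12: mean of D = a·mean of Y + b, so mean of Y = (mean of D − b)/a = (-459 − (-12))/(-5) = 89.4.
SD(D) = |a|·SD(Y), so SD(Y) = 25/|-5| = 5.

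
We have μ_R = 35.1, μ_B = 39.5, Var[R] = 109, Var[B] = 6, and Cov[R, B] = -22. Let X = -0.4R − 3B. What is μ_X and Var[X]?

μ_X = -132.54, Var[X] = 18.64

μ_X = (-0.4)·μ_R + (-3)·μ_B = (-0.4)·35.1 + (-3)·39.5 = -132.54.
Var[X] = a²·Var[R] + b²·Var[B] + 2ab·Cov[R, B] with a = -0.4, b = -3.
= (-0.4)²·109 + (-3)²·6 + 2·(-0.4)·(-3)·(-22)
= 17.44 + 54 + (-52.8) = 18.64.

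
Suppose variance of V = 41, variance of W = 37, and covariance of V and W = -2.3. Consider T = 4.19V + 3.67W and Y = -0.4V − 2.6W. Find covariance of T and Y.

By bilinearity, covariance of T and Y = ac·variance of V + bd·variance of W + (ad+bc)·covariance of V and W, with a=4.19, b=3.67, c=-0.4, d=-2.6.
ac·variance of V = 4.19·(-0.4)·41 = -68.716
bd·variance of W = 3.67·(-2.6)·37 = -353.054
(ad+bc)·covariance of V and W = (-12.362)·(-2.3) = 28.4326
covariance of T and Y = -68.716 + (-353.054) + 28.4326 = -393.3374.

covariance of T and Y = -393.3374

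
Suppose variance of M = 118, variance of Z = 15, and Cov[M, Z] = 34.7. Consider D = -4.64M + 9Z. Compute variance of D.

variance of D = 857.3488

variance of D = a²·variance of M + b²·variance of Z + 2ab·Cov[M, Z] with a = -4.64, b = 9.
= (-4.64)²·118 + 9²·15 + 2·(-4.64)·9·34.7
= 2540.4928 + 1215 + (-2898.144) = 857.3488.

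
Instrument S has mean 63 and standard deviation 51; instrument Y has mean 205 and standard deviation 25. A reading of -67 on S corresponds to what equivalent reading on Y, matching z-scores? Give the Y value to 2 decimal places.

Y = 141.27

z = (-67 − 63)/51 ≈ -2.549.
Y = 205 + z·25 = 205 + (-67 − 63)·25/51 ≈ 141.27.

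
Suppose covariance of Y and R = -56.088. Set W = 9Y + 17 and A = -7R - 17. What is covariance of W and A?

covariance of W and A = 3533.544

covariance of W and A = a·c·covariance of Y and R = 9·(-7)·(-56.088) = 3533.544. Additive constants drop out.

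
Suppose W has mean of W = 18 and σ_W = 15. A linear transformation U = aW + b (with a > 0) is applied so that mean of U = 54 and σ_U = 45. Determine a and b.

a = 3, b = 0

σ_U = a·σ_W (a > 0), so a = 45/15 = 3.
mean of U = a·mean of W + b, so b = 54 − 3·18 = 0.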